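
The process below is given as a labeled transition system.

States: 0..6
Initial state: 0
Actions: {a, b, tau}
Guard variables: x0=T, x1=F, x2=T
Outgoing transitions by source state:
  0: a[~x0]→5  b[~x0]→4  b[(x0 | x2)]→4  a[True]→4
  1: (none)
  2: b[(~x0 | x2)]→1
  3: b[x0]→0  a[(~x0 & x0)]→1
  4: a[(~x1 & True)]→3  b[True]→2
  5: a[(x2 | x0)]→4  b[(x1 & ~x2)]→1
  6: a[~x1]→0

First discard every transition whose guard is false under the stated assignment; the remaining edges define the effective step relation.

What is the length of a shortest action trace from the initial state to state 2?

Answer: 2

Working:
Breadth-first toward 2:
  L0 = {0}
  L1 = {4}
  L2 = {2,3}
2 enters at depth 2; path a·b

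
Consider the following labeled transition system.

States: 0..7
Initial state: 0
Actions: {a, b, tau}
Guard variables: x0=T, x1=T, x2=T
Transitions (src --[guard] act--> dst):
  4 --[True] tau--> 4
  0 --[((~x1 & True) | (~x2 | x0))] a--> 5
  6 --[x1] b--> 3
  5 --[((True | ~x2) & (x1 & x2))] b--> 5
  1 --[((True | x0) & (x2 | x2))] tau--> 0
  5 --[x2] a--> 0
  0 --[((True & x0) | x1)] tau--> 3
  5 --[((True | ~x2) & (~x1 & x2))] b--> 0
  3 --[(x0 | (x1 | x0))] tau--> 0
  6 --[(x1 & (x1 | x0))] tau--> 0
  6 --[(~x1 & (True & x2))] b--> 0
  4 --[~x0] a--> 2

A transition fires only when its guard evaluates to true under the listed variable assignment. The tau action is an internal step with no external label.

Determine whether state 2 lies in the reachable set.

Answer: UNREACHABLE

Trace:
Guard filter leaves 9 enabled edge(s).
Layer 0: {0}
Layer 1: {3,5}  total {0,3,5}
Reachable = {0,3,5}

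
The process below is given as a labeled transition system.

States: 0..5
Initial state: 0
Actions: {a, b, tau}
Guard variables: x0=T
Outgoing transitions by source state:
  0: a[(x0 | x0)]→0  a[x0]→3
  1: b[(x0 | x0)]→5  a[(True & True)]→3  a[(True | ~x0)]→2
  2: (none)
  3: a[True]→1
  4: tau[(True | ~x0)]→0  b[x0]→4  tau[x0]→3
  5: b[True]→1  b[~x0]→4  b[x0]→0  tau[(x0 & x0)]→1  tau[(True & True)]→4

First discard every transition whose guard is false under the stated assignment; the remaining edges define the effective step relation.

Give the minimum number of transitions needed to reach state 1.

Layered search for 1:
  L0 = {0}
  L1 = {3}
  L2 = {1}
1 enters at depth 2; path a·a

Answer: 2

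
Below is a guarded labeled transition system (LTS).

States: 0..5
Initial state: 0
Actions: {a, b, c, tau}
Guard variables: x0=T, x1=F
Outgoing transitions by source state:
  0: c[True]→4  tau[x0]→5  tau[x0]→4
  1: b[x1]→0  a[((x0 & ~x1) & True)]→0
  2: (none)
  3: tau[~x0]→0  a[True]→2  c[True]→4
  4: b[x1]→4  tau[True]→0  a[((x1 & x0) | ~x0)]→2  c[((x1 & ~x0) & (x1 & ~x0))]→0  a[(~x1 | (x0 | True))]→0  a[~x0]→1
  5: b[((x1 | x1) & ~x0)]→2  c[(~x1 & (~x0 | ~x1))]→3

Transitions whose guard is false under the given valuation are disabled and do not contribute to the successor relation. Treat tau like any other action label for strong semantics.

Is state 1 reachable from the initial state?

Guard filter leaves 9 enabled edge(s).
Layer 0: {0}
Layer 1: {4,5}  total {0,4,5}
Layer 2: {3}  total {0,3,4,5}
Layer 3: {2}  total {0,2,3,4,5}
R = {0,2,3,4,5}

Answer: UNREACHABLE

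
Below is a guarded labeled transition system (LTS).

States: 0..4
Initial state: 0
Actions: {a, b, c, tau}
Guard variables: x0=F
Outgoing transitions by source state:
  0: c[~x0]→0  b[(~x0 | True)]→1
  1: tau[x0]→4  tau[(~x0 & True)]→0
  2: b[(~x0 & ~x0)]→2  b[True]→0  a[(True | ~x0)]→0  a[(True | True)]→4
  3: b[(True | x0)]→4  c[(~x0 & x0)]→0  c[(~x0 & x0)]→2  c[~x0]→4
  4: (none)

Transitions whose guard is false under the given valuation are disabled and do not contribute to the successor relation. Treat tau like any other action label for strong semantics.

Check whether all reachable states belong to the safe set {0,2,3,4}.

Allowed set {0,2,3,4}
Reach set: {0,1}
  0: safe
  1: VIOLATES
counterexample path to 1: b

Answer: INVARIANT VIOLATED at state 1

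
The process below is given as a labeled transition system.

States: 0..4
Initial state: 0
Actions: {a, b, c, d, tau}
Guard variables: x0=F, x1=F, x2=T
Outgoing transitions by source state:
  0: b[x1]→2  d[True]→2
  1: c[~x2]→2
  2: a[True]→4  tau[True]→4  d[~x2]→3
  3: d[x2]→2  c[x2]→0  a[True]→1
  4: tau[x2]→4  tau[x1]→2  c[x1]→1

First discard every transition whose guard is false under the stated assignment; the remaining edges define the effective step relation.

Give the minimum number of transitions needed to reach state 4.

Answer: 2

Trace:
Breadth-first toward 4:
  Layer 0: {0}
  Layer 1: {2}
  Layer 2: {4}
depth(4)=2, e.g. d·a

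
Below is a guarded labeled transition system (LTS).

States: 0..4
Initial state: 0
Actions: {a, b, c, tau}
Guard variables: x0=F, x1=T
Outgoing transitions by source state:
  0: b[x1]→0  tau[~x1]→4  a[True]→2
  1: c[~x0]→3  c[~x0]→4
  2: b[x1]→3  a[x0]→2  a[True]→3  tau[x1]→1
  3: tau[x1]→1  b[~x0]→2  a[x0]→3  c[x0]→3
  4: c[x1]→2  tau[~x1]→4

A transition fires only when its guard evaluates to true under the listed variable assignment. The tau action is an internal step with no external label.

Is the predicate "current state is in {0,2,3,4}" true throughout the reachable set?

Inv-set: {0,2,3,4}
Reachable = {0,1,2,3,4}
  0: ✓
  1: outside
  2: ✓
  3: ✓
  4: ✓
counterexample path to 1: a·tau

Answer: INVARIANT VIOLATED at state 1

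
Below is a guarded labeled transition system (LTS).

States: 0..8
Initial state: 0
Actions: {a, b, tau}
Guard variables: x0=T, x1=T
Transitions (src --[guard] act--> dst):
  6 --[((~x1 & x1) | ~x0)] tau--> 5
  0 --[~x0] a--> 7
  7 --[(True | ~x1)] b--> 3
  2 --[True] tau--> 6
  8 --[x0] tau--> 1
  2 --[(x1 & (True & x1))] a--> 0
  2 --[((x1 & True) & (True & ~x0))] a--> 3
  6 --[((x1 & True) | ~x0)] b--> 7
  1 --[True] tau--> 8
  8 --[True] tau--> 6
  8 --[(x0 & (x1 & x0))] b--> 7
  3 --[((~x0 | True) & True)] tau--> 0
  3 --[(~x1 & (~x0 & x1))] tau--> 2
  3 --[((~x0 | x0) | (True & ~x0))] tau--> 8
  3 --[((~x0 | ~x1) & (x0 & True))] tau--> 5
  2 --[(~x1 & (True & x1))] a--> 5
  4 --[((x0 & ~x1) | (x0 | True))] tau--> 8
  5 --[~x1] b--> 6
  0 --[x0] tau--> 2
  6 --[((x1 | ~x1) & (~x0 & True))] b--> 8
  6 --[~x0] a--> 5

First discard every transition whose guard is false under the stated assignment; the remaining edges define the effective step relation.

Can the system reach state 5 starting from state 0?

Answer: UNREACHABLE

Analysis:
12 transition(s) survive guard evaluation.
L0 = {0}
L1 = {2}  now seen {0,2}
L2 = {6}  now seen {0,2,6}
L3 = {7}  now seen {0,2,6,7}
L4 = {3}  now seen {0,2,3,6,7}
L5 = {8}  now seen {0,2,3,6,7,8}
L6 = {1}  now seen {0,1,2,3,6,7,8}
R = {0,1,2,3,6,7,8}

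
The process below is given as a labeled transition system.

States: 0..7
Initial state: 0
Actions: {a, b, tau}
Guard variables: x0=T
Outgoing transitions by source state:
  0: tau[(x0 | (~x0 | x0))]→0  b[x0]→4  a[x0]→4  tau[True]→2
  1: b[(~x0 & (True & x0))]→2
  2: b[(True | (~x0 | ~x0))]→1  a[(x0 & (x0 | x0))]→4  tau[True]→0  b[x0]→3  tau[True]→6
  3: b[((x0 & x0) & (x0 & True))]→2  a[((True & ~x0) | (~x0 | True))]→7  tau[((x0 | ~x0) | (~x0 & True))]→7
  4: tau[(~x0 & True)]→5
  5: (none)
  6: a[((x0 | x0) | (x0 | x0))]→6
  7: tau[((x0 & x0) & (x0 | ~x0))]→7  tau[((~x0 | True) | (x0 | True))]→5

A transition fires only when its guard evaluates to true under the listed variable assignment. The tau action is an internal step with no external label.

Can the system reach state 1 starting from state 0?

15 transition(s) survive guard evaluation.
depth 0: {0}
depth 1: {2,4}  cumulative {0,2,4}
depth 2: {1,3,6}  cumulative {0,1,2,3,4,6}
depth 3: {7}  cumulative {0,1,2,3,4,6,7}
depth 4: {5}  cumulative {0,1,2,3,4,5,6,7}
R = {0,1,2,3,4,5,6,7}
witness 1: tau·b

Answer: REACHABLE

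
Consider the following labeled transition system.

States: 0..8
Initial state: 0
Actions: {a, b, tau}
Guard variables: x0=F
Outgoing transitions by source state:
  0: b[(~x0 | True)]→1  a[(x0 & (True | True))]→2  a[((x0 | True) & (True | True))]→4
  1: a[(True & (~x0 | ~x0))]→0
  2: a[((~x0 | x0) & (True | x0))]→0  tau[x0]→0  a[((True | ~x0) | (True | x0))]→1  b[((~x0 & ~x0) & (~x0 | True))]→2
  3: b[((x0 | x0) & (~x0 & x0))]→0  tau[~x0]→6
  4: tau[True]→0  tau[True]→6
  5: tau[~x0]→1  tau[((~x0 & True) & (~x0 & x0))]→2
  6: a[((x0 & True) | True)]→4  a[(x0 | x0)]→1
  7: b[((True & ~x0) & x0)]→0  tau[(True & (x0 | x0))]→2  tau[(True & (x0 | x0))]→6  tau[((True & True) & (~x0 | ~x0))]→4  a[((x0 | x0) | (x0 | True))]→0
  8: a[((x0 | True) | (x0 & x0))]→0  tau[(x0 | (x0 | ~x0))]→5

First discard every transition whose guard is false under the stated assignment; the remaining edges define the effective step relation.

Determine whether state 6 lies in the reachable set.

Answer: REACHABLE

Working:
Guard filter leaves 15 enabled edge(s).
Layer 0: {0}
Layer 1: {1,4}  cumulative {0,1,4}
Layer 2: {6}  cumulative {0,1,4,6}
Reachable = {0,1,4,6}
Path to 6: a·tau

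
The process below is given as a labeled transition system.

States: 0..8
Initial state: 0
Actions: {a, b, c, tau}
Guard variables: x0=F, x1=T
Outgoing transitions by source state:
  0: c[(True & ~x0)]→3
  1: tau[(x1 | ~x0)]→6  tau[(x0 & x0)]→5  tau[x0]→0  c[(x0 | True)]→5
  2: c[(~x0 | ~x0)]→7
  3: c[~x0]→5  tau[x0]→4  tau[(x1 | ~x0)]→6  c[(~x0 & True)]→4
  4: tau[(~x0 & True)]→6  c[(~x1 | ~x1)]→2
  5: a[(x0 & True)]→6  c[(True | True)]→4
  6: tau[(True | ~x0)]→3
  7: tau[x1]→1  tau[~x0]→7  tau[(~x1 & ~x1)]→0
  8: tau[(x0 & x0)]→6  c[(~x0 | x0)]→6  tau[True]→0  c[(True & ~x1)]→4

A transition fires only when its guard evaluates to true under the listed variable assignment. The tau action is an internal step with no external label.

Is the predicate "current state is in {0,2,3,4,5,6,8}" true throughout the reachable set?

Answer: INVARIANT HOLDS

Working:
Allowed set {0,2,3,4,5,6,8}
Reachable = {0,3,4,5,6}
  0: ✓
  3: ✓
  4: ✓
  5: ✓
  6: ✓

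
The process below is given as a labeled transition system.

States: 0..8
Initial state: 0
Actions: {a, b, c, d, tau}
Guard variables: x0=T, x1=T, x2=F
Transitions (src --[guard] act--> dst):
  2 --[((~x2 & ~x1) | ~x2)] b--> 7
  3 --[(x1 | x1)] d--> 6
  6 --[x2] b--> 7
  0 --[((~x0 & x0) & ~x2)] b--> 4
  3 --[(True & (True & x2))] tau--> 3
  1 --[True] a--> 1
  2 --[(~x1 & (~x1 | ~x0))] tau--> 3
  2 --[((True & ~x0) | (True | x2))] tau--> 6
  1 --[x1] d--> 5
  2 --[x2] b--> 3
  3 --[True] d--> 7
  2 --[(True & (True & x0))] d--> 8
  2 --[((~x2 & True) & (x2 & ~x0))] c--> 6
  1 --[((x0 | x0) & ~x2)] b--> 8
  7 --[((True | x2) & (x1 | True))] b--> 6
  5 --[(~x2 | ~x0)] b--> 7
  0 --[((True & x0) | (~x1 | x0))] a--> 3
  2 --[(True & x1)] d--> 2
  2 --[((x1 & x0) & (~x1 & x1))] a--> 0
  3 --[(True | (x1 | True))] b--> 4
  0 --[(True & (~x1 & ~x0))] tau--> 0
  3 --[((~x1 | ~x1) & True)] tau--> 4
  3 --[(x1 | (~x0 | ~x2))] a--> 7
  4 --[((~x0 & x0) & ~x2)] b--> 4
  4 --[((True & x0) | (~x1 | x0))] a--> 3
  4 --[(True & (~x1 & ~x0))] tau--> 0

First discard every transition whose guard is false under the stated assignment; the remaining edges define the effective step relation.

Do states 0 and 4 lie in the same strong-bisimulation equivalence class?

Answer: BISIMILAR

Trace:
Bisimulation quotient by refinement:
  P[0] = {{0,1,2,3,4,5,6,7,8}}
  P[1] = {{0,4},{1,3},{2},{5,7},{6,8}}
  P[2] = {{0,4},{1},{2},{3},{5},{6,8},{7}}
7 equivalence class(es) (converged in 3)
0∈{0,4}, 4∈{0,4}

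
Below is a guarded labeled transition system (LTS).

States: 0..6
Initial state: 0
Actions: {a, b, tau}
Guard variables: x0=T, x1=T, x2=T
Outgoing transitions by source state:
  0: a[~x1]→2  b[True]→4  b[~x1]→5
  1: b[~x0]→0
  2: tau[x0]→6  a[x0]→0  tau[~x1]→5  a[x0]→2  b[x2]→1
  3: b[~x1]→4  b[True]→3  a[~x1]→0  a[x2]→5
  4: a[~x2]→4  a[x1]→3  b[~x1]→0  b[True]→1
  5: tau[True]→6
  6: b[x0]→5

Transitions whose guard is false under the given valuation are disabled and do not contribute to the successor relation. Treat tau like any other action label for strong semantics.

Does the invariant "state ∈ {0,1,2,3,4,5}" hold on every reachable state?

Safe = {0,1,2,3,4,5}
R = {0,1,3,4,5,6}
  0: ✓
  1: ✓
  3: ✓
  4: ✓
  5: ✓
  6: ✗ unsafe
witness against invariant: b·a·a·tau → 6

Answer: INVARIANT VIOLATED at state 6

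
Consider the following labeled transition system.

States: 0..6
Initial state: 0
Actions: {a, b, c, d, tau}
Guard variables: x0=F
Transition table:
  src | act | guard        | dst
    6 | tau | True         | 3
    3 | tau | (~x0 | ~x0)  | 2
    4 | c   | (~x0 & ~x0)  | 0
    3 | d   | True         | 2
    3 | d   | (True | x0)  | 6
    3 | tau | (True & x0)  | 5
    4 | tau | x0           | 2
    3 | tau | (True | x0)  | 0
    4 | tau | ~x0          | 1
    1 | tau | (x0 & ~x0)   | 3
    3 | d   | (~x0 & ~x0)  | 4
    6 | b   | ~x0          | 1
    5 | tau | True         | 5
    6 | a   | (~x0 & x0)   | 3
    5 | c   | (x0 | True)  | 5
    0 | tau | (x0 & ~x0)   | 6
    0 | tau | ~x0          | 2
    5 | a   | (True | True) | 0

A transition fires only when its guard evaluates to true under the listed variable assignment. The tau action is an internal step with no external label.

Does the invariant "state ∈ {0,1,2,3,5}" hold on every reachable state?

Answer: INVARIANT HOLDS

Working:
Inv-set: {0,1,2,3,5}
Reach set: {0,2}
  0: ok
  2: ok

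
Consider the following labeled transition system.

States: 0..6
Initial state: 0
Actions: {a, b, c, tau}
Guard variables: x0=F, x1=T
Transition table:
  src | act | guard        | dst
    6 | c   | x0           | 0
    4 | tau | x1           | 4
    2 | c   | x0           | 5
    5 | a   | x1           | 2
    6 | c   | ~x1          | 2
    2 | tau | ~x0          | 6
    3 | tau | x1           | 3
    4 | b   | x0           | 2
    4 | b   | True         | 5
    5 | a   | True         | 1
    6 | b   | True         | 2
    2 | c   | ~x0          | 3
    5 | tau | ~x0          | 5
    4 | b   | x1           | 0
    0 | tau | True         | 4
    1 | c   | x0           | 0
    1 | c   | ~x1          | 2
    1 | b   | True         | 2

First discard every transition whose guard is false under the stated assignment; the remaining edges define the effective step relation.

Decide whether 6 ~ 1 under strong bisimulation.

Answer: BISIMILAR

Working:
Compute ~ classes (split until stable):
  round 0: {{0,1,2,3,4,5,6}}
  round 1: {{0,3},{1,6},{2},{4},{5}}
  round 2: {{0},{1,6},{2},{3},{4},{5}}
6 equivalence class(es) (converged in 3)
class of 6: {1,6}; class of 1: {1,6}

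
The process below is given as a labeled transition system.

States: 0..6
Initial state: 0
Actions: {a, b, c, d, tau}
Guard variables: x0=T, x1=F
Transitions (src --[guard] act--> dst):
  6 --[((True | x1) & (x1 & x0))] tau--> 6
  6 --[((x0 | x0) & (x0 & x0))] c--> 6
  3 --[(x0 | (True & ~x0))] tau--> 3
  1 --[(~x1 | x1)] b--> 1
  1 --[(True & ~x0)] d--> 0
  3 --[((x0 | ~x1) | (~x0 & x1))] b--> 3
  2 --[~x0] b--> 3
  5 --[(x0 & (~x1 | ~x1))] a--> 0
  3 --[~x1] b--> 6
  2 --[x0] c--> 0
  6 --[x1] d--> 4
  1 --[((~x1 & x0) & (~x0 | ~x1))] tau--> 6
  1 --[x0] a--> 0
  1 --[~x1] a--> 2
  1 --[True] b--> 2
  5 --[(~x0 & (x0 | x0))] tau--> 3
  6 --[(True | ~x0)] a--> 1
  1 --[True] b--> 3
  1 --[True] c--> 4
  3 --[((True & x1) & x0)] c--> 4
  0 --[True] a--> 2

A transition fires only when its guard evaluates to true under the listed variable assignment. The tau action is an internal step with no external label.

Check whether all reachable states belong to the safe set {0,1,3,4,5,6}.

Allowed set {0,1,3,4,5,6}
Reachable = {0,2}
  0: ✓
  2: ✗ unsafe
reach 2 via a — violates

Answer: INVARIANT VIOLATED at state 2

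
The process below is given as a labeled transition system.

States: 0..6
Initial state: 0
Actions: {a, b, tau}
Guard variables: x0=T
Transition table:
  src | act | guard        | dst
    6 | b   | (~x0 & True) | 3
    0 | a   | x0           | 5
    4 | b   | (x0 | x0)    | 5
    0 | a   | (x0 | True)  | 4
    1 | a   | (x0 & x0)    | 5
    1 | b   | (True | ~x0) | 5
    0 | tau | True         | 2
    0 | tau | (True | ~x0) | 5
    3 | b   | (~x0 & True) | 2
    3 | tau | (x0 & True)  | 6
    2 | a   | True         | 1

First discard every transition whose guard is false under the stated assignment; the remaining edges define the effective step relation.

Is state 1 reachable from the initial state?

Answer: REACHABLE

Trace:
After dropping false guards: 9 live edges.
L0 = {0}
L1 = {2,4,5}  total {0,2,4,5}
L2 = {1}  total {0,1,2,4,5}
R = {0,1,2,4,5}
witness 1: tau·a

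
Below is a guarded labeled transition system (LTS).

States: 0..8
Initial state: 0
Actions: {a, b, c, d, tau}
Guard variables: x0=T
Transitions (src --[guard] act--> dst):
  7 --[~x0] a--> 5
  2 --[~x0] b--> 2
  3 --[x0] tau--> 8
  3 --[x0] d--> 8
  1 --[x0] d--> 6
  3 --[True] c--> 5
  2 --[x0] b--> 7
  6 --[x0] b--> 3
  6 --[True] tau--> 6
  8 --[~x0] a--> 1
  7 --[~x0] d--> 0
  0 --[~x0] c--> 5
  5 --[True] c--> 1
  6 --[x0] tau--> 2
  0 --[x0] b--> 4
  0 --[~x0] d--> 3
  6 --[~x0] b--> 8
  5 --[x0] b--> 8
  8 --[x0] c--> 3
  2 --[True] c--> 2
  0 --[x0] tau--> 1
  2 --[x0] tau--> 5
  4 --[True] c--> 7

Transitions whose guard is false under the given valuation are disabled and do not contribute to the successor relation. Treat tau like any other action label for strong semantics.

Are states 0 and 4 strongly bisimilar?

Refine partition for ~:
  π0 = {{0,1,2,3,4,5,6,7,8}}
  π1 = {{0,6},{1},{2},{3},{4,8},{5},{7}}
  π2 = {{0},{1},{2},{3},{4},{5},{6},{7},{8}}
9 equivalence class(es) (converged in 3)
[0]={0}  [4]={4}

Answer: NOT BISIMILAR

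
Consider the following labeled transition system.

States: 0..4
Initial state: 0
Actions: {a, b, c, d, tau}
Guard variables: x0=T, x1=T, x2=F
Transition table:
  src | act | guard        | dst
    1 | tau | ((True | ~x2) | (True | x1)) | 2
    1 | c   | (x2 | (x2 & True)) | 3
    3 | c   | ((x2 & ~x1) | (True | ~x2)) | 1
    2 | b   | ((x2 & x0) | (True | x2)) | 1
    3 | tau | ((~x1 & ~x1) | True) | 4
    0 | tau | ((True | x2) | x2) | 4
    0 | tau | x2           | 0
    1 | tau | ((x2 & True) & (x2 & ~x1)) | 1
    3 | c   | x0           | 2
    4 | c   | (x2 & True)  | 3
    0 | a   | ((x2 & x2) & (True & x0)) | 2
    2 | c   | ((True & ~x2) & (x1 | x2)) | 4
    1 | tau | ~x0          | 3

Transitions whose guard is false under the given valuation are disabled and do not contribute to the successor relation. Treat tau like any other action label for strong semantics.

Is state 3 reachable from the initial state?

Guard filter leaves 7 enabled edge(s).
L0 = {0}
L1 = {4}  total {0,4}
R = {0,4}

Answer: UNREACHABLE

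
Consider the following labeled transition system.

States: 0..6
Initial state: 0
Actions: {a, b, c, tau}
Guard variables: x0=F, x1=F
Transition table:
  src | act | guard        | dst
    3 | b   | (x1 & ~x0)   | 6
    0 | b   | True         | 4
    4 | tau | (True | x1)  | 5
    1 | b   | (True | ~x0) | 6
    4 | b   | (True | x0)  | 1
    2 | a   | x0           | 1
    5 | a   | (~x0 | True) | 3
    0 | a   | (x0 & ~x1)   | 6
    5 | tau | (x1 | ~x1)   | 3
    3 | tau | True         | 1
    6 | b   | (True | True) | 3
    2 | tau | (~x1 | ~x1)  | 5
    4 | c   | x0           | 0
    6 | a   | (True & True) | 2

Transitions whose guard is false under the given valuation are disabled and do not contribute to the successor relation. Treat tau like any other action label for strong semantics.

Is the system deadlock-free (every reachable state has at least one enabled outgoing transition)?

Reachable = {0,1,2,3,4,5,6}
  0: b→4  [1 exit(s)]
  1: b→6  [1 exit(s)]
  2: tau→5  [1 exit(s)]
  3: tau→1  [1 exit(s)]
  4: b→1  tau→5  [2 exit(s)]
  5: a→3  tau→3  [2 exit(s)]
  6: a→2  b→3  [2 exit(s)]

Answer: DEADLOCK-FREE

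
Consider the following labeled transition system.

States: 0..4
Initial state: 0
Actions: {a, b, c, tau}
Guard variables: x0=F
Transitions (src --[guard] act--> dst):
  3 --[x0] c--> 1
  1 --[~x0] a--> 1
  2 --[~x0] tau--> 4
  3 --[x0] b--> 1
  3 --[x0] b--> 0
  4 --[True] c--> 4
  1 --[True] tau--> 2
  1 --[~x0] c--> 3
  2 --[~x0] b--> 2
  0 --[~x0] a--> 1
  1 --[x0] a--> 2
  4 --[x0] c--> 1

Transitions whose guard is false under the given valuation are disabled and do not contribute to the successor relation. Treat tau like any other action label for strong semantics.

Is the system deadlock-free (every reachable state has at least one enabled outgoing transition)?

Answer: DEADLOCK at state 3

Analysis:
Reachable = {0,1,2,3,4}
  0: a→1  [deg 1]
  1: a→1  c→3  tau→2  [deg 3]
  2: b→2  tau→4  [deg 2]
  3: ∅  [STUCK]
  4: c→4  [deg 1]
witness 3: a·c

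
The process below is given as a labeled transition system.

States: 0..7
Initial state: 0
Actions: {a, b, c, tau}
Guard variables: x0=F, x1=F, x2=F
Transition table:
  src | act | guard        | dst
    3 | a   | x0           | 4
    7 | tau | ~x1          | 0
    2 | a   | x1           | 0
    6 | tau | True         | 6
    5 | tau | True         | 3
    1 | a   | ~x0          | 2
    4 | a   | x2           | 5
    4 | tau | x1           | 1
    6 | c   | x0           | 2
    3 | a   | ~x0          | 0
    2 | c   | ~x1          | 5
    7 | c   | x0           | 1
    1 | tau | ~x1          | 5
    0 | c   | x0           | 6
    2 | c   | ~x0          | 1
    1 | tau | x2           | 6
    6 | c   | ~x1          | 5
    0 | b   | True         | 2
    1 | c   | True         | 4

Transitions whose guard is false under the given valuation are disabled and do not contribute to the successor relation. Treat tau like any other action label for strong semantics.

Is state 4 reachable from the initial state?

After dropping false guards: 11 live edges.
Layer 0: {0}
Layer 1: {2}  now seen {0,2}
Layer 2: {1,5}  now seen {0,1,2,5}
Layer 3: {3,4}  now seen {0,1,2,3,4,5}
Reach set: {0,1,2,3,4,5}
Path to 4: b·c·c

Answer: REACHABLE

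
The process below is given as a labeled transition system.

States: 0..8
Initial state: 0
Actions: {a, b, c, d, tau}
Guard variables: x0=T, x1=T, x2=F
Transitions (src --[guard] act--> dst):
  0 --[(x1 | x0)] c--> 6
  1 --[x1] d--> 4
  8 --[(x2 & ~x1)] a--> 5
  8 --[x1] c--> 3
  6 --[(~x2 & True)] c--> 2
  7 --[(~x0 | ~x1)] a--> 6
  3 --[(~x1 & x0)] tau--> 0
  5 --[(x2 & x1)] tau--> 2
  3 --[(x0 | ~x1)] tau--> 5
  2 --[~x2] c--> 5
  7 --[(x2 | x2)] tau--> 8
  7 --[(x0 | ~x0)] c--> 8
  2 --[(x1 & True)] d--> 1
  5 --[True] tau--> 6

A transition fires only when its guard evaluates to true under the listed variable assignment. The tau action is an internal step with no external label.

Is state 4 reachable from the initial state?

Answer: REACHABLE

Trace:
After dropping false guards: 9 live edges.
L0 = {0}
L1 = {6}  now seen {0,6}
L2 = {2}  now seen {0,2,6}
L3 = {1,5}  now seen {0,1,2,5,6}
L4 = {4}  now seen {0,1,2,4,5,6}
Reachable = {0,1,2,4,5,6}
Path to 4: c·c·d·d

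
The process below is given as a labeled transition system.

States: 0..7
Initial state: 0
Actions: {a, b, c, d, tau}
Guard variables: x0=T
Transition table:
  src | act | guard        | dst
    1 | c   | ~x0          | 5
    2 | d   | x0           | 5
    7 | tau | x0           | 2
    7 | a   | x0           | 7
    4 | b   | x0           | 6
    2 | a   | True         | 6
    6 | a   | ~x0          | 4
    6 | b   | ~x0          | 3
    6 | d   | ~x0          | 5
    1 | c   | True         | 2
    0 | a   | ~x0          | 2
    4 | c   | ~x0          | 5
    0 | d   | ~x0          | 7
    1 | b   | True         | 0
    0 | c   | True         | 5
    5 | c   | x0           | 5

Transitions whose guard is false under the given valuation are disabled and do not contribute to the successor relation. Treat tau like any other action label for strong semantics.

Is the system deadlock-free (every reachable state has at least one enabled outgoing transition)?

Answer: DEADLOCK-FREE

Working:
R = {0,5}
  0: c→5  [1 out]
  5: c→5  [1 out]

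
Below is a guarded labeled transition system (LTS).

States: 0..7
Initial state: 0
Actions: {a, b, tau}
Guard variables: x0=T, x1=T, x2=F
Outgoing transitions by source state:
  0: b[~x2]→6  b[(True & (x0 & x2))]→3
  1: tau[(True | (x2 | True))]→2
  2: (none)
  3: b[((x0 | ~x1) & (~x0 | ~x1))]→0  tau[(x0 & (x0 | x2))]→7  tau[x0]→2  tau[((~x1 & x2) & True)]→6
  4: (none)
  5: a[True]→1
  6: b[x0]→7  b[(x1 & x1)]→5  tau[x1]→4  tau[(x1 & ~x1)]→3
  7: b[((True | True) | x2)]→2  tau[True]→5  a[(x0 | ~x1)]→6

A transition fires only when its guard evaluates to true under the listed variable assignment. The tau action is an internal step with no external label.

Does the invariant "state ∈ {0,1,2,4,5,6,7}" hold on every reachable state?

Allowed set {0,1,2,4,5,6,7}
R = {0,1,2,4,5,6,7}
  0: ok
  1: ok
  2: ok
  4: ok
  5: ok
  6: ok
  7: ok

Answer: INVARIANT HOLDS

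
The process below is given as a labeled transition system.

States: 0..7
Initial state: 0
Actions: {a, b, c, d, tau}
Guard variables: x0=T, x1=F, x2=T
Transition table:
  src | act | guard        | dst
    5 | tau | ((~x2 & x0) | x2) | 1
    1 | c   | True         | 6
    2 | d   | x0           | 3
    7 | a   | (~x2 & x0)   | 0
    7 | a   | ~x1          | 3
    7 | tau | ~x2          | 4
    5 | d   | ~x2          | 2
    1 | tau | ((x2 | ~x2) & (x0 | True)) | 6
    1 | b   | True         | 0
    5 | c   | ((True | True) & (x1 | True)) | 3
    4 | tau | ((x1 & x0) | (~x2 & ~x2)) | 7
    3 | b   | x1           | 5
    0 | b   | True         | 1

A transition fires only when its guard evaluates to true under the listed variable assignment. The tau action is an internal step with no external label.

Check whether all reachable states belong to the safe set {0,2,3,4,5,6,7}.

Inv-set: {0,2,3,4,5,6,7}
Reachable = {0,1,6}
  0: ok
  1: outside
  6: ok
witness against invariant: b → 1

Answer: INVARIANT VIOLATED at state 1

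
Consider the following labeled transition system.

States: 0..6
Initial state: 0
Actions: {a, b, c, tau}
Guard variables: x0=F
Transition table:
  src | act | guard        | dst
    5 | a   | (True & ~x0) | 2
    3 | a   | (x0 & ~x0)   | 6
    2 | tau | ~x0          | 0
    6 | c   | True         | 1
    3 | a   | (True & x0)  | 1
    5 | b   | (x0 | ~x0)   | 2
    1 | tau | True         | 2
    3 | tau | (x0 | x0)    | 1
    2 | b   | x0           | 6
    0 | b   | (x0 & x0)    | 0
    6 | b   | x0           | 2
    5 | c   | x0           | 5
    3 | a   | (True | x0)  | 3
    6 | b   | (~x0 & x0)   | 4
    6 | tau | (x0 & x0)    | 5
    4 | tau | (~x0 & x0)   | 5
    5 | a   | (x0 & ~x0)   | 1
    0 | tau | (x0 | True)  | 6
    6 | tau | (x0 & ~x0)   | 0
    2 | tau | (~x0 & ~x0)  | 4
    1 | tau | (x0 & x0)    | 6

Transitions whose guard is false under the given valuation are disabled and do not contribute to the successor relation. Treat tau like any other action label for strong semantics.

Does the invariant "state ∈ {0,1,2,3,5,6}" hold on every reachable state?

Answer: INVARIANT VIOLATED at state 4

Analysis:
Inv-set: {0,1,2,3,5,6}
Reach set: {0,1,2,4,6}
  0: ✓
  1: ✓
  2: ✓
  4: ✗ unsafe
  6: ✓
reach 4 via tau·c·tau·tau — violates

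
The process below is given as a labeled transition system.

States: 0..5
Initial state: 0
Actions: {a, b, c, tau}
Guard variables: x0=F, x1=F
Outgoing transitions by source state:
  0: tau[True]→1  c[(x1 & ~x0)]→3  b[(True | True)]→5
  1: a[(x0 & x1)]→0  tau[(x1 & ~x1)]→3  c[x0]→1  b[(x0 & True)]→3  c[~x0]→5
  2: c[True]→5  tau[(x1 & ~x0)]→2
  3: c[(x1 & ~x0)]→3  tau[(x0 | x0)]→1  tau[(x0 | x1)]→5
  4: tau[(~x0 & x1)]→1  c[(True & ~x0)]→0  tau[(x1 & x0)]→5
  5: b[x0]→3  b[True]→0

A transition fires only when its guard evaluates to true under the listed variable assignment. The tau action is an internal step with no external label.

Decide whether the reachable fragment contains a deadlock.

Reachable = {0,1,5}
  0: b→5  tau→1  [2 out]
  1: c→5  [1 out]
  5: b→0  [1 out]

Answer: DEADLOCK-FREE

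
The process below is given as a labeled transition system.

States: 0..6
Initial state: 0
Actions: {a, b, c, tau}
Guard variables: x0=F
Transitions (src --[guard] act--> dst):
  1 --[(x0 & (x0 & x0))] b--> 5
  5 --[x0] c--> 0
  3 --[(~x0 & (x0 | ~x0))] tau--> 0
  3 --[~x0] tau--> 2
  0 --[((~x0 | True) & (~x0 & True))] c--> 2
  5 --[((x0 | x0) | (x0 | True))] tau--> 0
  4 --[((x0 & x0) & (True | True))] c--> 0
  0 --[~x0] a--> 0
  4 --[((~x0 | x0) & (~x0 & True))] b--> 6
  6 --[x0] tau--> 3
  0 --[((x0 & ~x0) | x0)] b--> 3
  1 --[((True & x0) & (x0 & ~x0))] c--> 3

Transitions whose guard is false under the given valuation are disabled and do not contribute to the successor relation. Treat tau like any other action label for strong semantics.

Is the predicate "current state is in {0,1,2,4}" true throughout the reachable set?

Answer: INVARIANT HOLDS

Working:
Inv-set: {0,1,2,4}
R = {0,2}
  0: ✓
  2: ✓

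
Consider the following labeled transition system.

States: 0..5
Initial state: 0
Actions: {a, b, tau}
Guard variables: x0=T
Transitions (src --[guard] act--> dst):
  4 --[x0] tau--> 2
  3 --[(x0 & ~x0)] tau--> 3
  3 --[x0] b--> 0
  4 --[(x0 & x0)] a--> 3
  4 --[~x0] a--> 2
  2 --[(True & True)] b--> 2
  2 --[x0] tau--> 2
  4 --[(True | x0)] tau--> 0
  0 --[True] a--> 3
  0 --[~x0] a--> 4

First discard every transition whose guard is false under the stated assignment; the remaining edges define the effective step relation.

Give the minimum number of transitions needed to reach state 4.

Answer: UNREACHABLE

Trace:
Layered search for 4:
  Layer 0: {0}
  Layer 1: {3}
4 never appears.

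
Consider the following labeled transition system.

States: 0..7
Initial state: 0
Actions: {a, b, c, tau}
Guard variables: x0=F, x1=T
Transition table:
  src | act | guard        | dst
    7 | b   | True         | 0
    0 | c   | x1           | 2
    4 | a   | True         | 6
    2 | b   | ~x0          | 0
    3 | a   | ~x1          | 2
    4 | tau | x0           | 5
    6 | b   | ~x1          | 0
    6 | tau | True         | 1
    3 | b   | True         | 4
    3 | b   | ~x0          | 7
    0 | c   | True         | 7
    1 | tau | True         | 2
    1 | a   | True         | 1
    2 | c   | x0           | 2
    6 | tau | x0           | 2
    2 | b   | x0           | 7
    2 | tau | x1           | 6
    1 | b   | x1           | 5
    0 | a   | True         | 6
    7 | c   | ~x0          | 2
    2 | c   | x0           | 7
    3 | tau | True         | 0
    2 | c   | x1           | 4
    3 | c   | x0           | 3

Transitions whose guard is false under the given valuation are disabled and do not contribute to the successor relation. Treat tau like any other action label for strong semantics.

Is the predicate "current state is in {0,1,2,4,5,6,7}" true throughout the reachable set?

Answer: INVARIANT HOLDS

Analysis:
Allowed set {0,1,2,4,5,6,7}
Reachable = {0,1,2,4,5,6,7}
  0: ok
  1: ok
  2: ok
  4: ok
  5: ok
  6: ok
  7: ok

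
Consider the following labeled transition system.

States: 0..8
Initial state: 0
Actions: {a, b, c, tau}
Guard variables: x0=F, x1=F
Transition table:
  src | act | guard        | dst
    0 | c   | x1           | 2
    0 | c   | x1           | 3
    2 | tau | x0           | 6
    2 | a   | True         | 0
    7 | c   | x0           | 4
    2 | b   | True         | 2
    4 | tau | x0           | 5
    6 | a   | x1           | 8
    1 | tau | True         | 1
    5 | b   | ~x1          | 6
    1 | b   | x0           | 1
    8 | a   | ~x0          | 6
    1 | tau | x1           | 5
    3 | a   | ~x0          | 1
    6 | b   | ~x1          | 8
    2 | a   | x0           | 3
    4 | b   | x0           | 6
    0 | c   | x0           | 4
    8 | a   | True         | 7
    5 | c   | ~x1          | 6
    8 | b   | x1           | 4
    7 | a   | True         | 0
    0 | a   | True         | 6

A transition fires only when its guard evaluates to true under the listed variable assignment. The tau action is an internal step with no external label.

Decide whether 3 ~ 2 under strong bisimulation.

Answer: NOT BISIMILAR

Trace:
Refine partition for ~:
  round 0: {{0,1,2,3,4,5,6,7,8}}
  round 1: {{0,3,7,8},{1},{2},{4},{5},{6}}
  round 2: {{0},{1},{2},{3},{4},{5},{6},{7},{8}}
9 equivalence class(es) (converged in 3)
[3]={3}  [2]={2}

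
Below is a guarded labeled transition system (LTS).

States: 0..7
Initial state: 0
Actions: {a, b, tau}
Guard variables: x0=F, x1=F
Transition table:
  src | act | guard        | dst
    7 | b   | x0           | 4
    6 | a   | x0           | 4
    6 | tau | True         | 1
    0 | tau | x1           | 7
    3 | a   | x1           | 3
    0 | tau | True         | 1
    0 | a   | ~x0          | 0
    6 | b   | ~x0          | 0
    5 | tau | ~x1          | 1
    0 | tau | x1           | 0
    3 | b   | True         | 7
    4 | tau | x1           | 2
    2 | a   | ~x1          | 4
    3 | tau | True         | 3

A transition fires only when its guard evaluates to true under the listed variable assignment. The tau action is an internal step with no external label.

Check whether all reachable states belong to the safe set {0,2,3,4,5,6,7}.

Inv-set: {0,2,3,4,5,6,7}
Reach set: {0,1}
  0: ok
  1: VIOLATES
witness against invariant: tau → 1

Answer: INVARIANT VIOLATED at state 1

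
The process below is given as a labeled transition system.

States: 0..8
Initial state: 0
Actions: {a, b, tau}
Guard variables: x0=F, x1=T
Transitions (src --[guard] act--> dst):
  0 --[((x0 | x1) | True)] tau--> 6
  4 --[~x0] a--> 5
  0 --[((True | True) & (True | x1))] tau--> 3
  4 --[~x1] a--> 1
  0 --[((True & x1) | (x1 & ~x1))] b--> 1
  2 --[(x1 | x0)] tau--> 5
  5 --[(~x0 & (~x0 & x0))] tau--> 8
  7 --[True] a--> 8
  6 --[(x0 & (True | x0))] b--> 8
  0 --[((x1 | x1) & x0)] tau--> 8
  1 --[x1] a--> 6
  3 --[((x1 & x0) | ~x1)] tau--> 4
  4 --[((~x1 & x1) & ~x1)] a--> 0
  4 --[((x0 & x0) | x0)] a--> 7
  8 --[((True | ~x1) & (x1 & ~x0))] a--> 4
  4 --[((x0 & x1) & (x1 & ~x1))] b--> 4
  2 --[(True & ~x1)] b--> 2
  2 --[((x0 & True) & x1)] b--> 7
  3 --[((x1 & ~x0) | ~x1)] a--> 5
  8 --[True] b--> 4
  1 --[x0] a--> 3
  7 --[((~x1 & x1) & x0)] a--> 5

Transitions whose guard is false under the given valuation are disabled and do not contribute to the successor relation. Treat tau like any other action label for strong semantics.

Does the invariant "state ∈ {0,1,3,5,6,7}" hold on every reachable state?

Answer: INVARIANT HOLDS

Trace:
Safe = {0,1,3,5,6,7}
Reachable = {0,1,3,5,6}
  0: ✓
  1: ✓
  3: ✓
  5: ✓
  6: ✓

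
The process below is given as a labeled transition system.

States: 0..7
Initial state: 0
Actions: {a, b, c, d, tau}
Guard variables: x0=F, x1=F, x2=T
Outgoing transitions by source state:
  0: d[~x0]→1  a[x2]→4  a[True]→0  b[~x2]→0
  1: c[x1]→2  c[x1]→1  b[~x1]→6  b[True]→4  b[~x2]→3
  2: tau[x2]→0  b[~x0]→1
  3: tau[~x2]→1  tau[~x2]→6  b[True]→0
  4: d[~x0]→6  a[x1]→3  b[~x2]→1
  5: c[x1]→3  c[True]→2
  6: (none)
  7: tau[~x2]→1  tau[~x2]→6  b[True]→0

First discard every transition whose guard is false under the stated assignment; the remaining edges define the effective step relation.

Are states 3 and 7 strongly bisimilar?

Refine partition for ~:
  P[0] = {{0,1,2,3,4,5,6,7}}
  P[1] = {{0},{1,3,7},{2},{4},{5},{6}}
  P[2] = {{0},{1},{2},{3,7},{4},{5},{6}}
7 equivalence class(es) (converged in 3)
class of 3: {3,7}; class of 7: {3,7}

Answer: BISIMILAR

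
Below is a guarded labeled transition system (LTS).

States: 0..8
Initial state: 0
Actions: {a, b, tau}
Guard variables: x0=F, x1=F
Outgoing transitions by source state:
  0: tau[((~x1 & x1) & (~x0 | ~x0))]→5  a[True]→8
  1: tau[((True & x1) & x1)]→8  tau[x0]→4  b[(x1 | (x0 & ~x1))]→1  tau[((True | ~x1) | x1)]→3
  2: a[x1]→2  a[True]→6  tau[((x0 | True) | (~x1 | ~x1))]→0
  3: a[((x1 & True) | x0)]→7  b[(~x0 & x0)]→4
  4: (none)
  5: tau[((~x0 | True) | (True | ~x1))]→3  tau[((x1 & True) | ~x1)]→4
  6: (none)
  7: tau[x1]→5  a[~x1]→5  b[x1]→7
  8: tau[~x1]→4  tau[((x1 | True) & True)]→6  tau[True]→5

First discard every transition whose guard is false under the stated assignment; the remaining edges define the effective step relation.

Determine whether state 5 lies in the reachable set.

Answer: REACHABLE

Analysis:
Guard filter leaves 10 enabled edge(s).
depth 0: {0}
depth 1: {8}  total {0,8}
depth 2: {4,5,6}  total {0,4,5,6,8}
depth 3: {3}  total {0,3,4,5,6,8}
Reachable = {0,3,4,5,6,8}
trace reaching 5: a·tau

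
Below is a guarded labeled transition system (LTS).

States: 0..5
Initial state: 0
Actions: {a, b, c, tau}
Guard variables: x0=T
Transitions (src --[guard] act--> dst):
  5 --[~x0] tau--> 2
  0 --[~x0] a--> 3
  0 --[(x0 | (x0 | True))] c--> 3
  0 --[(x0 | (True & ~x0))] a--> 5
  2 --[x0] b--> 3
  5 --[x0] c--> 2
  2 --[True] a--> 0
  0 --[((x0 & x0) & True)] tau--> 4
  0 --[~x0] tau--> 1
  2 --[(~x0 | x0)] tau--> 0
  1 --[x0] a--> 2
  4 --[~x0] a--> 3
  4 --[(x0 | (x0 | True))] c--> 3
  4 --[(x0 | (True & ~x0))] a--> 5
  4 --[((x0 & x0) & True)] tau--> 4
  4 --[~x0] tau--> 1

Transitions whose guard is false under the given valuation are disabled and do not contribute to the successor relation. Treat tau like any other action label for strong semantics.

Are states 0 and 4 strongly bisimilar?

Answer: BISIMILAR

Working:
Compute ~ classes (split until stable):
  π0 = {{0,1,2,3,4,5}}
  π1 = {{0,4},{1},{2},{3},{5}}
stable after 2 split(s): 5 block(s)
class of 0: {0,4}; class of 4: {0,4}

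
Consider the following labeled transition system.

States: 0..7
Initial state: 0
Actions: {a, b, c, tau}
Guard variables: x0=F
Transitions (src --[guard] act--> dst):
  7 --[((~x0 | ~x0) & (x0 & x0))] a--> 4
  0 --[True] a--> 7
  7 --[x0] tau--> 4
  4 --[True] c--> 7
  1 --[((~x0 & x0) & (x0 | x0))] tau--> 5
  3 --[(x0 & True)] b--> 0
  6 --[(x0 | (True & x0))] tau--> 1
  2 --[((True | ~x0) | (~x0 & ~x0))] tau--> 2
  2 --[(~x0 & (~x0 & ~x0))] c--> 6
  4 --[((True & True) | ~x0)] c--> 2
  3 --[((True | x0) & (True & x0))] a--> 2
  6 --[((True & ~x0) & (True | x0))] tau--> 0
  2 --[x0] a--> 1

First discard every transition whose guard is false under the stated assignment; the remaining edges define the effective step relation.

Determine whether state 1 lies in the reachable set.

Answer: UNREACHABLE

Trace:
6 transition(s) survive guard evaluation.
depth 0: {0}
depth 1: {7}  total {0,7}
Reach set: {0,7}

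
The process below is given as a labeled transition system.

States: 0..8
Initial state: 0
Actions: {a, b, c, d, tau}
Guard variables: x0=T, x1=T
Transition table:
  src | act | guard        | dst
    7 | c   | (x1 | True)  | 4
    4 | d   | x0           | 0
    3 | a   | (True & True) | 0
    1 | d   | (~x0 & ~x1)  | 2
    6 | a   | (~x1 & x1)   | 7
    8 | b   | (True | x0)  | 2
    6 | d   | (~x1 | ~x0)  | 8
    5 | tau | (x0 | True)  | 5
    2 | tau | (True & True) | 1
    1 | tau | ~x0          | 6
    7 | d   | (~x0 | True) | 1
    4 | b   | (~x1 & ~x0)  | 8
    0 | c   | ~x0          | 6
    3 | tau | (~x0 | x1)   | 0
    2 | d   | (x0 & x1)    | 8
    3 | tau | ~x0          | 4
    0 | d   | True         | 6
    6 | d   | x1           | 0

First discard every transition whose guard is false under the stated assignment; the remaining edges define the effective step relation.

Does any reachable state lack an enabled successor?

Answer: DEADLOCK-FREE

Working:
R = {0,6}
  0: d→6  [1 exit(s)]
  6: d→0  [1 exit(s)]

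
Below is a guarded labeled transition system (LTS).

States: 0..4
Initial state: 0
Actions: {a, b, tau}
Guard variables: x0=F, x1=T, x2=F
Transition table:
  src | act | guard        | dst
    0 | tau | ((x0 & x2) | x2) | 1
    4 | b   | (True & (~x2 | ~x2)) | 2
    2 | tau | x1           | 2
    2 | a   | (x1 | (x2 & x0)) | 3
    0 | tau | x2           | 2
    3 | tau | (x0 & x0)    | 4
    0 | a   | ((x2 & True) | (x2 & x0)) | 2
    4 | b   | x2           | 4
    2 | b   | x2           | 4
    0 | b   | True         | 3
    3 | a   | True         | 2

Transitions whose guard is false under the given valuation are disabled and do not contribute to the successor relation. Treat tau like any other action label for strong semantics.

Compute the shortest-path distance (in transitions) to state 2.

Answer: 2

Trace:
Layered search for 2:
  L0 = {0}
  L1 = {3}
  L2 = {2}
depth(2)=2, e.g. b·a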